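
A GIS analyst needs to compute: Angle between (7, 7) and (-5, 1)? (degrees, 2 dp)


u.v = -28, |u| = sqrt(98) = 9.8995, |v| = sqrt(26) = 5.099
cos(theta) = u.v/(|u||v|) = -28/sqrt(2548) = -0.5547
theta = acos(-0.5547) = 123.69 degrees

123.69 degrees


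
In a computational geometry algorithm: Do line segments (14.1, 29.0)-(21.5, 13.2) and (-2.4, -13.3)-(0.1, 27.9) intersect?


Cross products: d1=-574.05, d2=-918.43, d3=-573.72, d4=-229.34
d1*d2 < 0 and d3*d4 < 0? no

No, they don't intersect


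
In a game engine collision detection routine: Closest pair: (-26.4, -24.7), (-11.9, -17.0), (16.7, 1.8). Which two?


d(P0,P1) = 16.4177, d(P0,P2) = 50.5951, d(P1,P2) = 34.2257
Closest: P0 and P1

Closest pair: (-26.4, -24.7) and (-11.9, -17.0), distance = 16.4177


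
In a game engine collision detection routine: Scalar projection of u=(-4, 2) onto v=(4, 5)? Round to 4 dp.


u.v = -6, |v| = sqrt(41) = 6.4031
Scalar projection = u.v / |v| = -6 / sqrt(41) = -0.937

-0.937


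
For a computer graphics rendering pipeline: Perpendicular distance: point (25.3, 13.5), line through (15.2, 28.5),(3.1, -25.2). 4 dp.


|cross product| = 723.87
|line direction| = sqrt(3030.1) = 55.0463
Distance = 723.87/sqrt(3030.1) = 13.1502

13.1502


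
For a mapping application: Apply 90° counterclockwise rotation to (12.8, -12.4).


90° CCW: (x,y) -> (-y, x)
(12.8,-12.4) -> (12.4, 12.8)

(12.4, 12.8)


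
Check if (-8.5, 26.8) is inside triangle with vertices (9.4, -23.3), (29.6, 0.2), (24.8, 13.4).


Cross products: AB x AP = 1432.67, BC x BP = 375.24, CA x CP = -1428.47
All same sign? no

No, outside


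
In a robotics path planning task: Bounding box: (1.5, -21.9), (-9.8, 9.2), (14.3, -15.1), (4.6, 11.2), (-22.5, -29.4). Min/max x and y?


x range: [-22.5, 14.3]
y range: [-29.4, 11.2]
Bounding box: (-22.5,-29.4) to (14.3,11.2)

(-22.5,-29.4) to (14.3,11.2)


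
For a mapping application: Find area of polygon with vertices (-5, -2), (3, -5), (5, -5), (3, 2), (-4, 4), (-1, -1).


Shoelace sum: ((-5)*(-5) - 3*(-2)) + (3*(-5) - 5*(-5)) + (5*2 - 3*(-5)) + (3*4 - (-4)*2) + ((-4)*(-1) - (-1)*4) + ((-1)*(-2) - (-5)*(-1))
= 91
Area = |91|/2 = 45.5

45.5


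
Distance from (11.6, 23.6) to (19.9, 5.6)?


dx=8.3, dy=-18
d^2 = 8.3^2 + (-18)^2 = 392.89
d = sqrt(392.89) = 19.8215

19.8215


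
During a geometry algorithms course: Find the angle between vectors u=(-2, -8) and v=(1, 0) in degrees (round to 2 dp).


u.v = -2, |u| = sqrt(68) = 8.2462, |v| = sqrt(1) = 1
cos(theta) = u.v/(|u||v|) = -2/sqrt(68) = -0.242536
theta = acos(-0.242536) = 104.04 degrees

104.04 degrees


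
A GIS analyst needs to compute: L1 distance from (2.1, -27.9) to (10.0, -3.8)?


|2.1-10| + |(-27.9)-(-3.8)| = 7.9 + 24.1 = 32

32


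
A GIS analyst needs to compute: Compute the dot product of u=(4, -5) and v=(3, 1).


u . v = u_x*v_x + u_y*v_y = 4*3 + (-5)*1
= 12 + (-5) = 7

7


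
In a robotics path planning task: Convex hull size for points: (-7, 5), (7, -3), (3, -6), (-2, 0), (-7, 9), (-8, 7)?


Convex hull vertices (CCW): (-8, 7), (-7, 5), (3, -6), (7, -3), (-7, 9)
Count = 5

5


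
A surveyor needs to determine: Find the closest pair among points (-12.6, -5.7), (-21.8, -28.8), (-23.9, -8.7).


d(P0,P1) = 24.8646, d(P0,P2) = 11.6914, d(P1,P2) = 20.2094
Closest: P0 and P2

Closest pair: (-12.6, -5.7) and (-23.9, -8.7), distance = 11.6914


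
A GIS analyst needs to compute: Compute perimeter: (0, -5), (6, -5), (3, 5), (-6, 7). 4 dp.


Sides: (0, -5)->(6, -5): sqrt(36) = 6, (6, -5)->(3, 5): sqrt(109) = 10.440307, (3, 5)->(-6, 7): sqrt(85) = 9.219544, (-6, 7)->(0, -5): sqrt(180) = 13.416408
Sum = 39.076259
Perimeter = 39.0763

39.0763


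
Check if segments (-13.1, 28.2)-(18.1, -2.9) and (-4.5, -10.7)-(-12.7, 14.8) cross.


Cross products: d1=-99.68, d2=-640.26, d3=-946.22, d4=-405.64
d1*d2 < 0 and d3*d4 < 0? no

No, they don't intersect


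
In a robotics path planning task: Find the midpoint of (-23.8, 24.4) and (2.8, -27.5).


M = (((-23.8)+2.8)/2, (24.4+(-27.5))/2)
= (-10.5, -1.55)

(-10.5, -1.55)


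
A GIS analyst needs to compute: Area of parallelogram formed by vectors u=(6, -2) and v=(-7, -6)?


|u x v| = |6*(-6) - (-2)*(-7)|
= |(-36) - 14| = 50

50


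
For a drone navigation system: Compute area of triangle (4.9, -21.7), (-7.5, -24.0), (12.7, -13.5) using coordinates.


Area = |x_A(y_B-y_C) + x_B(y_C-y_A) + x_C(y_A-y_B)|/2
= |(-51.45) + (-61.5) + 29.21|/2
= 83.74/2 = 41.87

41.87


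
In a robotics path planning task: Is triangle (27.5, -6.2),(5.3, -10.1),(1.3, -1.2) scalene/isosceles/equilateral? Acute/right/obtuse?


Side lengths squared: AB^2=508.05, BC^2=95.21, CA^2=711.44
Sorted: [95.21, 508.05, 711.44]
By sides: Scalene, By angles: Obtuse

Scalene, Obtuse


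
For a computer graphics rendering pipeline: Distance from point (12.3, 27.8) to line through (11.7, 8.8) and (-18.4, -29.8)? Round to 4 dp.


|cross product| = 548.74
|line direction| = sqrt(2395.97) = 48.9486
Distance = 548.74/sqrt(2395.97) = 11.2105

11.2105


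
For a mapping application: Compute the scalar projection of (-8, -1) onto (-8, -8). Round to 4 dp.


u.v = 72, |v| = sqrt(128) = 11.3137
Scalar projection = u.v / |v| = 72 / sqrt(128) = 6.364

6.364


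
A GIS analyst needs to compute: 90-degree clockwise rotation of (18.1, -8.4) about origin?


90° CW: (x,y) -> (y, -x)
(18.1,-8.4) -> (-8.4, -18.1)

(-8.4, -18.1)


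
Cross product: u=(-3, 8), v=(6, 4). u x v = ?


u x v = u_x*v_y - u_y*v_x = (-3)*4 - 8*6
= (-12) - 48 = -60

-60


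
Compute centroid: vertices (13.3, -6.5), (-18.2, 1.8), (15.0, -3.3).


Centroid = ((x_A+x_B+x_C)/3, (y_A+y_B+y_C)/3)
= ((13.3+(-18.2)+15)/3, ((-6.5)+1.8+(-3.3))/3)
= (3.3667, -2.6667)

(3.3667, -2.6667)


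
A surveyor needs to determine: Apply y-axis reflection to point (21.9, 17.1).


Reflection over y-axis: (x,y) -> (-x,y)
(21.9, 17.1) -> (-21.9, 17.1)

(-21.9, 17.1)


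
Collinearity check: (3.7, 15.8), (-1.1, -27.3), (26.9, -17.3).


Cross product: ((-1.1)-3.7)*((-17.3)-15.8) - ((-27.3)-15.8)*(26.9-3.7)
= 1158.8

No, not collinear


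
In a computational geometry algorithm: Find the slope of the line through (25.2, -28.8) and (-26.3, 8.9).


slope = (y2-y1)/(x2-x1) = (8.9-(-28.8))/((-26.3)-25.2) = 37.7/(-51.5) = -0.732

-0.732


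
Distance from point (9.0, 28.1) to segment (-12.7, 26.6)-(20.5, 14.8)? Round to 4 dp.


Project P onto AB: t = 0.5661 (clamped to [0,1])
Closest point on segment: (6.0929, 19.9206)
Distance: 8.6807

8.6807


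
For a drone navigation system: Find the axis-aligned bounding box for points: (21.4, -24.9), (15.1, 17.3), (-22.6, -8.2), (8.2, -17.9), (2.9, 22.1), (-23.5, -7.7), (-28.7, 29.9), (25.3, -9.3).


x range: [-28.7, 25.3]
y range: [-24.9, 29.9]
Bounding box: (-28.7,-24.9) to (25.3,29.9)

(-28.7,-24.9) to (25.3,29.9)


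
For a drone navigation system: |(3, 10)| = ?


|u| = sqrt(3^2 + 10^2) = sqrt(109) = 10.4403

10.4403


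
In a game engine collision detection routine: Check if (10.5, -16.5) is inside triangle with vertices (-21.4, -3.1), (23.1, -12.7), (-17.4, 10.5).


Cross products: AB x AP = -290.06, BC x BP = 446.22, CA x CP = 487.44
All same sign? no

No, outside


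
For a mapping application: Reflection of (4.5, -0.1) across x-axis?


Reflection over x-axis: (x,y) -> (x,-y)
(4.5, -0.1) -> (4.5, 0.1)

(4.5, 0.1)


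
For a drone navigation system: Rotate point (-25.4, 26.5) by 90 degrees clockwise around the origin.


90° CW: (x,y) -> (y, -x)
(-25.4,26.5) -> (26.5, 25.4)

(26.5, 25.4)


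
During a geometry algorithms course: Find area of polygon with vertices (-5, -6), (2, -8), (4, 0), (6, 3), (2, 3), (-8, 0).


Shoelace sum: ((-5)*(-8) - 2*(-6)) + (2*0 - 4*(-8)) + (4*3 - 6*0) + (6*3 - 2*3) + (2*0 - (-8)*3) + ((-8)*(-6) - (-5)*0)
= 180
Area = |180|/2 = 90

90


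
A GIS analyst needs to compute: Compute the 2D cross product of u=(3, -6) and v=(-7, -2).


u x v = u_x*v_y - u_y*v_x = 3*(-2) - (-6)*(-7)
= (-6) - 42 = -48

-48


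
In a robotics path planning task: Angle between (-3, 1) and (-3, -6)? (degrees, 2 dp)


u.v = 3, |u| = sqrt(10) = 3.1623, |v| = sqrt(45) = 6.7082
cos(theta) = u.v/(|u||v|) = 3/sqrt(450) = 0.141421
theta = acos(0.141421) = 81.87 degrees

81.87 degrees


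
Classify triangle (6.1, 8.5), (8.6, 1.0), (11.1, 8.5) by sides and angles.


Side lengths squared: AB^2=62.5, BC^2=62.5, CA^2=25
Sorted: [25, 62.5, 62.5]
By sides: Isosceles, By angles: Acute

Isosceles, Acute


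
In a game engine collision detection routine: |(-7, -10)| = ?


|u| = sqrt((-7)^2 + (-10)^2) = sqrt(149) = 12.2066

12.2066


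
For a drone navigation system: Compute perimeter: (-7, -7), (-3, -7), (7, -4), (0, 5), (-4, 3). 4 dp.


Sides: (-7, -7)->(-3, -7): sqrt(16) = 4, (-3, -7)->(7, -4): sqrt(109) = 10.440307, (7, -4)->(0, 5): sqrt(130) = 11.401754, (0, 5)->(-4, 3): sqrt(20) = 4.472136, (-4, 3)->(-7, -7): sqrt(109) = 10.440307
Sum = 40.754504
Perimeter = 40.7545

40.7545


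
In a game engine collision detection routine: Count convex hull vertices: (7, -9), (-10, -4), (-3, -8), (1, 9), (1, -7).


Convex hull vertices (CCW): (-10, -4), (-3, -8), (7, -9), (1, 9)
Count = 4

4


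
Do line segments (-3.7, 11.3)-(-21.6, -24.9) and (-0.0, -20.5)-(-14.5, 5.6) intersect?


Cross products: d1=-364.53, d2=627.56, d3=703.16, d4=-288.93
d1*d2 < 0 and d3*d4 < 0? yes

Yes, they intersect


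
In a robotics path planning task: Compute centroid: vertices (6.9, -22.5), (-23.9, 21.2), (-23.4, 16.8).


Centroid = ((x_A+x_B+x_C)/3, (y_A+y_B+y_C)/3)
= ((6.9+(-23.9)+(-23.4))/3, ((-22.5)+21.2+16.8)/3)
= (-13.4667, 5.1667)

(-13.4667, 5.1667)


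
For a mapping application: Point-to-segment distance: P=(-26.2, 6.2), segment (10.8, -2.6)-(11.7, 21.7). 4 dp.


Project P onto AB: t = 0.3053 (clamped to [0,1])
Closest point on segment: (11.0748, 4.8195)
Distance: 37.3004

37.3004


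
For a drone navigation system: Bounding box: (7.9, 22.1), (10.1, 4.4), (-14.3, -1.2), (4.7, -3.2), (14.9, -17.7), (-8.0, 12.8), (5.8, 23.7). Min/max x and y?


x range: [-14.3, 14.9]
y range: [-17.7, 23.7]
Bounding box: (-14.3,-17.7) to (14.9,23.7)

(-14.3,-17.7) to (14.9,23.7)


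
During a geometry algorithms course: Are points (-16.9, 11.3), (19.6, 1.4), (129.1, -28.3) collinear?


Cross product: (19.6-(-16.9))*((-28.3)-11.3) - (1.4-11.3)*(129.1-(-16.9))
= 0

Yes, collinear


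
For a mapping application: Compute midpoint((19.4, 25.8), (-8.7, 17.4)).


M = ((19.4+(-8.7))/2, (25.8+17.4)/2)
= (5.35, 21.6)

(5.35, 21.6)


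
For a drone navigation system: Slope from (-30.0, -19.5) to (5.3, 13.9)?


slope = (y2-y1)/(x2-x1) = (13.9-(-19.5))/(5.3-(-30)) = 33.4/35.3 = 0.9462

0.9462


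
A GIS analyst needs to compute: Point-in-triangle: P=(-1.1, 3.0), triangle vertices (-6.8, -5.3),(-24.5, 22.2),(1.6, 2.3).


Cross products: AB x AP = -303.66, BC x BP = -35.46, CA x CP = -26.4
All same sign? yes

Yes, inside


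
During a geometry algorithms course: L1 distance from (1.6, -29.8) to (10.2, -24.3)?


|1.6-10.2| + |(-29.8)-(-24.3)| = 8.6 + 5.5 = 14.1

14.1


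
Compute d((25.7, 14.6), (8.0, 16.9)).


dx=-17.7, dy=2.3
d^2 = (-17.7)^2 + 2.3^2 = 318.58
d = sqrt(318.58) = 17.8488

17.8488


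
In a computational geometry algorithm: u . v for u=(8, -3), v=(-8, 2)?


u . v = u_x*v_x + u_y*v_y = 8*(-8) + (-3)*2
= (-64) + (-6) = -70

-70


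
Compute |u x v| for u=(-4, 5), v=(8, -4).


|u x v| = |(-4)*(-4) - 5*8|
= |16 - 40| = 24

24


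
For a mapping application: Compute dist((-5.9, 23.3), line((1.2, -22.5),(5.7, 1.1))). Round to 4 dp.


|cross product| = 373.66
|line direction| = sqrt(577.21) = 24.0252
Distance = 373.66/sqrt(577.21) = 15.5528

15.5528


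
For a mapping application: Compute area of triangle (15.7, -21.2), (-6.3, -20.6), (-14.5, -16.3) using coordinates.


Area = |x_A(y_B-y_C) + x_B(y_C-y_A) + x_C(y_A-y_B)|/2
= |(-67.51) + (-30.87) + 8.7|/2
= 89.68/2 = 44.84

44.84


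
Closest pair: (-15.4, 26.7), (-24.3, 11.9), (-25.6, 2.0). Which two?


d(P0,P1) = 17.2699, d(P0,P2) = 26.7232, d(P1,P2) = 9.985
Closest: P1 and P2

Closest pair: (-24.3, 11.9) and (-25.6, 2.0), distance = 9.985


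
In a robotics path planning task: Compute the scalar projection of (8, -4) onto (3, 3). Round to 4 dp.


u.v = 12, |v| = sqrt(18) = 4.2426
Scalar projection = u.v / |v| = 12 / sqrt(18) = 2.8284

2.8284


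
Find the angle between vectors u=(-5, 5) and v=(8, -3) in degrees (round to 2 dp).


u.v = -55, |u| = sqrt(50) = 7.0711, |v| = sqrt(73) = 8.544
cos(theta) = u.v/(|u||v|) = -55/sqrt(3650) = -0.910366
theta = acos(-0.910366) = 155.56 degrees

155.56 degrees


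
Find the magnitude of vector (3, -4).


|u| = sqrt(3^2 + (-4)^2) = sqrt(25) = 5

5


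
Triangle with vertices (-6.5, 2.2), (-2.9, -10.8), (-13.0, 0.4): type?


Side lengths squared: AB^2=181.96, BC^2=227.45, CA^2=45.49
Sorted: [45.49, 181.96, 227.45]
By sides: Scalene, By angles: Right

Scalene, Right


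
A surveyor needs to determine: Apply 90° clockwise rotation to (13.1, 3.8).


90° CW: (x,y) -> (y, -x)
(13.1,3.8) -> (3.8, -13.1)

(3.8, -13.1)


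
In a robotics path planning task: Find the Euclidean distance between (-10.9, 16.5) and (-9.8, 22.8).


dx=1.1, dy=6.3
d^2 = 1.1^2 + 6.3^2 = 40.9
d = sqrt(40.9) = 6.3953

6.3953


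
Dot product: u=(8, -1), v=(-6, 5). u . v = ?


u . v = u_x*v_x + u_y*v_y = 8*(-6) + (-1)*5
= (-48) + (-5) = -53

-53


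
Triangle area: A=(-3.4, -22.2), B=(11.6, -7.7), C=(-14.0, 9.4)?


Area = |x_A(y_B-y_C) + x_B(y_C-y_A) + x_C(y_A-y_B)|/2
= |58.14 + 366.56 + 203|/2
= 627.7/2 = 313.85

313.85


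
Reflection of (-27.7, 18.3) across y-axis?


Reflection over y-axis: (x,y) -> (-x,y)
(-27.7, 18.3) -> (27.7, 18.3)

(27.7, 18.3)


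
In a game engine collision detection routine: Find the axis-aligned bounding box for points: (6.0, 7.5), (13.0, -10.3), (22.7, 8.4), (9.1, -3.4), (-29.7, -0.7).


x range: [-29.7, 22.7]
y range: [-10.3, 8.4]
Bounding box: (-29.7,-10.3) to (22.7,8.4)

(-29.7,-10.3) to (22.7,8.4)


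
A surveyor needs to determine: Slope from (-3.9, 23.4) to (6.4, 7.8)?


slope = (y2-y1)/(x2-x1) = (7.8-23.4)/(6.4-(-3.9)) = (-15.6)/10.3 = -1.5146

-1.5146


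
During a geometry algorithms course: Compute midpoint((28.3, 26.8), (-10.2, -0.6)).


M = ((28.3+(-10.2))/2, (26.8+(-0.6))/2)
= (9.05, 13.1)

(9.05, 13.1)


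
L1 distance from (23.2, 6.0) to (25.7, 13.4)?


|23.2-25.7| + |6-13.4| = 2.5 + 7.4 = 9.9

9.9


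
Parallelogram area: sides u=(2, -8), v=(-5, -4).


|u x v| = |2*(-4) - (-8)*(-5)|
= |(-8) - 40| = 48

48


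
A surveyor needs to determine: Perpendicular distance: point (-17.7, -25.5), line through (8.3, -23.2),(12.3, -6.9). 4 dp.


|cross product| = 414.6
|line direction| = sqrt(281.69) = 16.7836
Distance = 414.6/sqrt(281.69) = 24.7027

24.7027


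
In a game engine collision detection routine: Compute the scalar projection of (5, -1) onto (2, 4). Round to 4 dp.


u.v = 6, |v| = sqrt(20) = 4.4721
Scalar projection = u.v / |v| = 6 / sqrt(20) = 1.3416

1.3416


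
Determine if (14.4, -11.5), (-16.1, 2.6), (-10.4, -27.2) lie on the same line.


Cross product: ((-16.1)-14.4)*((-27.2)-(-11.5)) - (2.6-(-11.5))*((-10.4)-14.4)
= 828.53

No, not collinear


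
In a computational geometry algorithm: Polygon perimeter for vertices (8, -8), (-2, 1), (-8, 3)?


Sides: (8, -8)->(-2, 1): sqrt(181) = 13.453624, (-2, 1)->(-8, 3): sqrt(40) = 6.324555, (-8, 3)->(8, -8): sqrt(377) = 19.416488
Sum = 39.194667
Perimeter = 39.1947

39.1947


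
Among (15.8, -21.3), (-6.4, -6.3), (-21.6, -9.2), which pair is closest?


d(P0,P1) = 26.7925, d(P0,P2) = 39.3087, d(P1,P2) = 15.4742
Closest: P1 and P2

Closest pair: (-6.4, -6.3) and (-21.6, -9.2), distance = 15.4742


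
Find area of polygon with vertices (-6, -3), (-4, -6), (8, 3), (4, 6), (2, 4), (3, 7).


Shoelace sum: ((-6)*(-6) - (-4)*(-3)) + ((-4)*3 - 8*(-6)) + (8*6 - 4*3) + (4*4 - 2*6) + (2*7 - 3*4) + (3*(-3) - (-6)*7)
= 135
Area = |135|/2 = 67.5

67.5


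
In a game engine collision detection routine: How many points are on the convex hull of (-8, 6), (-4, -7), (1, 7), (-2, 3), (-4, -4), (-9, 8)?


Convex hull vertices (CCW): (-9, 8), (-4, -7), (1, 7)
Count = 3

3


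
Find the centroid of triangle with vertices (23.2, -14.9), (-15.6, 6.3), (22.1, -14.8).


Centroid = ((x_A+x_B+x_C)/3, (y_A+y_B+y_C)/3)
= ((23.2+(-15.6)+22.1)/3, ((-14.9)+6.3+(-14.8))/3)
= (9.9, -7.8)

(9.9, -7.8)


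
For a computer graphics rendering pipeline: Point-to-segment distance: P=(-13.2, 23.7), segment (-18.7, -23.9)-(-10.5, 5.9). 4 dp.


Project P onto AB: t = 1 (clamped to [0,1])
Closest point on segment: (-10.5, 5.9)
Distance: 18.0036

18.0036


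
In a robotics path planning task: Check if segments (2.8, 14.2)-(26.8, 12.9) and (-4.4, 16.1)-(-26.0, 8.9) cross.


Cross products: d1=92.88, d2=293.76, d3=36.24, d4=-164.64
d1*d2 < 0 and d3*d4 < 0? no

No, they don't intersect


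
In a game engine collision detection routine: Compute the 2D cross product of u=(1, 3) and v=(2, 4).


u x v = u_x*v_y - u_y*v_x = 1*4 - 3*2
= 4 - 6 = -2

-2


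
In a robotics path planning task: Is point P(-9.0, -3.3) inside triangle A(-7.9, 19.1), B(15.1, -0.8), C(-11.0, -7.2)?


Cross products: AB x AP = -537.09, BC x BP = -88.99, CA x CP = -40.51
All same sign? yes

Yes, inside


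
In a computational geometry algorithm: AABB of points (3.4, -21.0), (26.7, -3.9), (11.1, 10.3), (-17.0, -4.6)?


x range: [-17, 26.7]
y range: [-21, 10.3]
Bounding box: (-17,-21) to (26.7,10.3)

(-17,-21) to (26.7,10.3)


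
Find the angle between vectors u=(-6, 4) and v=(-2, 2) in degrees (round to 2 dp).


u.v = 20, |u| = sqrt(52) = 7.2111, |v| = sqrt(8) = 2.8284
cos(theta) = u.v/(|u||v|) = 20/sqrt(416) = 0.980581
theta = acos(0.980581) = 11.31 degrees

11.31 degrees


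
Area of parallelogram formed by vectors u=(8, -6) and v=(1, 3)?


|u x v| = |8*3 - (-6)*1|
= |24 - (-6)| = 30

30


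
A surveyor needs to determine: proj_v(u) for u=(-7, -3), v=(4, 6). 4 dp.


u.v = -46, |v| = sqrt(52) = 7.2111
Scalar projection = u.v / |v| = -46 / sqrt(52) = -6.3791

-6.3791


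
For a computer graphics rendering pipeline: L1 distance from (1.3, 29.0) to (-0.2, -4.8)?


|1.3-(-0.2)| + |29-(-4.8)| = 1.5 + 33.8 = 35.3

35.3


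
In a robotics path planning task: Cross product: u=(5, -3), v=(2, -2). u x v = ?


u x v = u_x*v_y - u_y*v_x = 5*(-2) - (-3)*2
= (-10) - (-6) = -4

-4


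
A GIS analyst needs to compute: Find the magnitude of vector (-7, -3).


|u| = sqrt((-7)^2 + (-3)^2) = sqrt(58) = 7.6158

7.6158


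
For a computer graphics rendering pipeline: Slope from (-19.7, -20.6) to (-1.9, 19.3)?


slope = (y2-y1)/(x2-x1) = (19.3-(-20.6))/((-1.9)-(-19.7)) = 39.9/17.8 = 2.2416

2.2416


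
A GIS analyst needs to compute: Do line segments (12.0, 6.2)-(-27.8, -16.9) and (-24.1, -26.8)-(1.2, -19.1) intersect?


Cross products: d1=556.93, d2=278.96, d3=479.49, d4=757.46
d1*d2 < 0 and d3*d4 < 0? no

No, they don't intersect


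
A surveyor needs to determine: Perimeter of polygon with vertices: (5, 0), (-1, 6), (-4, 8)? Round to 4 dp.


Sides: (5, 0)->(-1, 6): sqrt(72) = 8.485281, (-1, 6)->(-4, 8): sqrt(13) = 3.605551, (-4, 8)->(5, 0): sqrt(145) = 12.041595
Sum = 24.132427
Perimeter = 24.1324

24.1324


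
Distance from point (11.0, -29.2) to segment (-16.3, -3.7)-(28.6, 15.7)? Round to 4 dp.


Project P onto AB: t = 0.3056 (clamped to [0,1])
Closest point on segment: (-2.5793, 2.2283)
Distance: 34.2365

34.2365


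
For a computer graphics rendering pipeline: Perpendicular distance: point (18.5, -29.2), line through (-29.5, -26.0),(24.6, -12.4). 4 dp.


|cross product| = 825.92
|line direction| = sqrt(3111.77) = 55.7832
Distance = 825.92/sqrt(3111.77) = 14.8059

14.8059


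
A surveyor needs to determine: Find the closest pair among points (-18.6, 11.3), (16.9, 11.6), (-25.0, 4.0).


d(P0,P1) = 35.5013, d(P0,P2) = 9.7082, d(P1,P2) = 42.5837
Closest: P0 and P2

Closest pair: (-18.6, 11.3) and (-25.0, 4.0), distance = 9.7082


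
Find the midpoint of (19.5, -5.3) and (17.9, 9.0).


M = ((19.5+17.9)/2, ((-5.3)+9)/2)
= (18.7, 1.85)

(18.7, 1.85)


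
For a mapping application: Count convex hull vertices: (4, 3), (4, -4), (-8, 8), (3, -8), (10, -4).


Convex hull vertices (CCW): (-8, 8), (3, -8), (10, -4), (4, 3)
Count = 4

4


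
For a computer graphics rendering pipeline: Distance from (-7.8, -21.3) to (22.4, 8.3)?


dx=30.2, dy=29.6
d^2 = 30.2^2 + 29.6^2 = 1788.2
d = sqrt(1788.2) = 42.2871

42.2871


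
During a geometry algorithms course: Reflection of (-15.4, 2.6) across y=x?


Reflection over y=x: (x,y) -> (y,x)
(-15.4, 2.6) -> (2.6, -15.4)

(2.6, -15.4)


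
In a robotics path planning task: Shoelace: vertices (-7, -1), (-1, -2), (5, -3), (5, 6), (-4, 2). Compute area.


Shoelace sum: ((-7)*(-2) - (-1)*(-1)) + ((-1)*(-3) - 5*(-2)) + (5*6 - 5*(-3)) + (5*2 - (-4)*6) + ((-4)*(-1) - (-7)*2)
= 123
Area = |123|/2 = 61.5

61.5


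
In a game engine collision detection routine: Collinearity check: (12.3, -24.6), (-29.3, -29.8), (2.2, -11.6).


Cross product: ((-29.3)-12.3)*((-11.6)-(-24.6)) - ((-29.8)-(-24.6))*(2.2-12.3)
= -593.32

No, not collinear


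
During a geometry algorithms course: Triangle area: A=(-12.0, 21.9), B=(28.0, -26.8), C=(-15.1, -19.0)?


Area = |x_A(y_B-y_C) + x_B(y_C-y_A) + x_C(y_A-y_B)|/2
= |93.6 + (-1145.2) + (-735.37)|/2
= 1786.97/2 = 893.485

893.485


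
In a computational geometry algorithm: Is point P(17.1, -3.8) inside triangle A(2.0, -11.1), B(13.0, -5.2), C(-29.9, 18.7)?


Cross products: AB x AP = -8.79, BC x BP = -158.05, CA x CP = 682.85
All same sign? no

No, outside


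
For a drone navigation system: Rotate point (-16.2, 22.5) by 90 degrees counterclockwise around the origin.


90° CCW: (x,y) -> (-y, x)
(-16.2,22.5) -> (-22.5, -16.2)

(-22.5, -16.2)


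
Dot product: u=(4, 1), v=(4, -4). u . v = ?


u . v = u_x*v_x + u_y*v_y = 4*4 + 1*(-4)
= 16 + (-4) = 12

12


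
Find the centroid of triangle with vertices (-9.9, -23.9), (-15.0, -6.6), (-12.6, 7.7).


Centroid = ((x_A+x_B+x_C)/3, (y_A+y_B+y_C)/3)
= (((-9.9)+(-15)+(-12.6))/3, ((-23.9)+(-6.6)+7.7)/3)
= (-12.5, -7.6)

(-12.5, -7.6)


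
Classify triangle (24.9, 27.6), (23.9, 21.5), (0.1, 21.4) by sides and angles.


Side lengths squared: AB^2=38.21, BC^2=566.45, CA^2=653.48
Sorted: [38.21, 566.45, 653.48]
By sides: Scalene, By angles: Obtuse

Scalene, Obtuse


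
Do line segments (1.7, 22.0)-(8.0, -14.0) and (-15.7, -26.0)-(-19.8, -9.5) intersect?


Cross products: d1=-483.9, d2=-440.25, d3=-928.8, d4=-972.45
d1*d2 < 0 and d3*d4 < 0? no

No, they don't intersect


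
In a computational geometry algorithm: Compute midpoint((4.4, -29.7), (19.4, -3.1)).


M = ((4.4+19.4)/2, ((-29.7)+(-3.1))/2)
= (11.9, -16.4)

(11.9, -16.4)


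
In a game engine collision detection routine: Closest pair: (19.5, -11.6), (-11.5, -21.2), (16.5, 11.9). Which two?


d(P0,P1) = 32.4524, d(P0,P2) = 23.6907, d(P1,P2) = 43.3545
Closest: P0 and P2

Closest pair: (19.5, -11.6) and (16.5, 11.9), distance = 23.6907


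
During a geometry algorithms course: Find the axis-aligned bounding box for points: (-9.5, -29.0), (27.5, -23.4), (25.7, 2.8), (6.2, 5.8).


x range: [-9.5, 27.5]
y range: [-29, 5.8]
Bounding box: (-9.5,-29) to (27.5,5.8)

(-9.5,-29) to (27.5,5.8)


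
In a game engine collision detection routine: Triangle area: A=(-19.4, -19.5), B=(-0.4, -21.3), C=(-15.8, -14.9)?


Area = |x_A(y_B-y_C) + x_B(y_C-y_A) + x_C(y_A-y_B)|/2
= |124.16 + (-1.84) + (-28.44)|/2
= 93.88/2 = 46.94

46.94


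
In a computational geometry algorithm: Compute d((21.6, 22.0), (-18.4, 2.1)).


dx=-40, dy=-19.9
d^2 = (-40)^2 + (-19.9)^2 = 1996.01
d = sqrt(1996.01) = 44.6767

44.6767


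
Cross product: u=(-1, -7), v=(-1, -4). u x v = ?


u x v = u_x*v_y - u_y*v_x = (-1)*(-4) - (-7)*(-1)
= 4 - 7 = -3

-3


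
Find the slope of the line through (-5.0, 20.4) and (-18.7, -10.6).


slope = (y2-y1)/(x2-x1) = ((-10.6)-20.4)/((-18.7)-(-5)) = (-31)/(-13.7) = 2.2628

2.2628


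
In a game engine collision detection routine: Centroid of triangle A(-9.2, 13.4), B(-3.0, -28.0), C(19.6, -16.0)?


Centroid = ((x_A+x_B+x_C)/3, (y_A+y_B+y_C)/3)
= (((-9.2)+(-3)+19.6)/3, (13.4+(-28)+(-16))/3)
= (2.4667, -10.2)

(2.4667, -10.2)


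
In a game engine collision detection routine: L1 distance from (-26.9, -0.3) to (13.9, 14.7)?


|(-26.9)-13.9| + |(-0.3)-14.7| = 40.8 + 15 = 55.8

55.8


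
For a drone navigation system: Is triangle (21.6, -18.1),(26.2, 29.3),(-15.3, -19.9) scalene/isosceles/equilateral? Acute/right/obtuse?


Side lengths squared: AB^2=2267.92, BC^2=4142.89, CA^2=1364.85
Sorted: [1364.85, 2267.92, 4142.89]
By sides: Scalene, By angles: Obtuse

Scalene, Obtuse


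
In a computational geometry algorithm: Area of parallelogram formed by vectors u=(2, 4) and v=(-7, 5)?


|u x v| = |2*5 - 4*(-7)|
= |10 - (-28)| = 38

38


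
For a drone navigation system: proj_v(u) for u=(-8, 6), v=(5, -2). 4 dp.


u.v = -52, |v| = sqrt(29) = 5.3852
Scalar projection = u.v / |v| = -52 / sqrt(29) = -9.6562

-9.6562


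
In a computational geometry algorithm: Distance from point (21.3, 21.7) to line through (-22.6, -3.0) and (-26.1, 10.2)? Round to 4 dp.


|cross product| = 665.93
|line direction| = sqrt(186.49) = 13.6561
Distance = 665.93/sqrt(186.49) = 48.7642

48.7642


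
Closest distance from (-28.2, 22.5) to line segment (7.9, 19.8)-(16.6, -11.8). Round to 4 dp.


Project P onto AB: t = 0 (clamped to [0,1])
Closest point on segment: (7.9, 19.8)
Distance: 36.2008

36.2008


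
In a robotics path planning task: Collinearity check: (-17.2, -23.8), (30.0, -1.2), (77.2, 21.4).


Cross product: (30-(-17.2))*(21.4-(-23.8)) - ((-1.2)-(-23.8))*(77.2-(-17.2))
= 0

Yes, collinear


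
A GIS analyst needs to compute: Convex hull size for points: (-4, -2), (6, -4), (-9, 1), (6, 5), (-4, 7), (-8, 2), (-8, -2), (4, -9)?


Convex hull vertices (CCW): (-9, 1), (-8, -2), (4, -9), (6, -4), (6, 5), (-4, 7)
Count = 6

6


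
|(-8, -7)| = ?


|u| = sqrt((-8)^2 + (-7)^2) = sqrt(113) = 10.6301

10.6301


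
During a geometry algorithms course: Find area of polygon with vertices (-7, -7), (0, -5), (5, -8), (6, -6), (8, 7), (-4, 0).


Shoelace sum: ((-7)*(-5) - 0*(-7)) + (0*(-8) - 5*(-5)) + (5*(-6) - 6*(-8)) + (6*7 - 8*(-6)) + (8*0 - (-4)*7) + ((-4)*(-7) - (-7)*0)
= 224
Area = |224|/2 = 112

112


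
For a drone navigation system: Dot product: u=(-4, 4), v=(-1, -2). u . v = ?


u . v = u_x*v_x + u_y*v_y = (-4)*(-1) + 4*(-2)
= 4 + (-8) = -4

-4


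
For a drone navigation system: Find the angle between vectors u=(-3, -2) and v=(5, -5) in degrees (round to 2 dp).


u.v = -5, |u| = sqrt(13) = 3.6056, |v| = sqrt(50) = 7.0711
cos(theta) = u.v/(|u||v|) = -5/sqrt(650) = -0.196116
theta = acos(-0.196116) = 101.31 degrees

101.31 degrees


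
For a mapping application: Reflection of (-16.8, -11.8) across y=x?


Reflection over y=x: (x,y) -> (y,x)
(-16.8, -11.8) -> (-11.8, -16.8)

(-11.8, -16.8)


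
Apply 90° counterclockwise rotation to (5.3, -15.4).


90° CCW: (x,y) -> (-y, x)
(5.3,-15.4) -> (15.4, 5.3)

(15.4, 5.3)


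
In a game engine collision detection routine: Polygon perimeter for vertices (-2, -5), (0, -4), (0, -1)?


Sides: (-2, -5)->(0, -4): sqrt(5) = 2.236068, (0, -4)->(0, -1): sqrt(9) = 3, (0, -1)->(-2, -5): sqrt(20) = 4.472136
Sum = 9.708204
Perimeter = 9.7082

9.7082


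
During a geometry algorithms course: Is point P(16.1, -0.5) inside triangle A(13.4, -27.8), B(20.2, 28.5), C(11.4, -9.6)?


Cross products: AB x AP = 33.63, BC x BP = 98.99, CA x CP = 103.74
All same sign? yes

Yes, inside


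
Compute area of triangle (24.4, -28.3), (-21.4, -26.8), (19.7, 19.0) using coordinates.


Area = |x_A(y_B-y_C) + x_B(y_C-y_A) + x_C(y_A-y_B)|/2
= |(-1117.52) + (-1012.22) + (-29.55)|/2
= 2159.29/2 = 1079.645

1079.645


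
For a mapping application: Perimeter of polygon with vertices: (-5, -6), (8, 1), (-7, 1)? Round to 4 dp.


Sides: (-5, -6)->(8, 1): sqrt(218) = 14.764823, (8, 1)->(-7, 1): sqrt(225) = 15, (-7, 1)->(-5, -6): sqrt(53) = 7.28011
Sum = 37.044933
Perimeter = 37.0449

37.0449


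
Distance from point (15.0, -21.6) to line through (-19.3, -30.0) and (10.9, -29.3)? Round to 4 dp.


|cross product| = 229.67
|line direction| = sqrt(912.53) = 30.2081
Distance = 229.67/sqrt(912.53) = 7.6029

7.6029


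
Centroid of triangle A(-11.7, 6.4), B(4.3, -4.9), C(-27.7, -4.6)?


Centroid = ((x_A+x_B+x_C)/3, (y_A+y_B+y_C)/3)
= (((-11.7)+4.3+(-27.7))/3, (6.4+(-4.9)+(-4.6))/3)
= (-11.7, -1.0333)

(-11.7, -1.0333)


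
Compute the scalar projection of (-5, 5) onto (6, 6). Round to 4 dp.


u.v = 0, |v| = sqrt(72) = 8.4853
Scalar projection = u.v / |v| = 0 / sqrt(72) = 0

0


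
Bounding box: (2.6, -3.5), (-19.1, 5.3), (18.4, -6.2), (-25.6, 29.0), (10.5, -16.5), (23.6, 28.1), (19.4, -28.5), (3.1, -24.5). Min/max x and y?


x range: [-25.6, 23.6]
y range: [-28.5, 29]
Bounding box: (-25.6,-28.5) to (23.6,29)

(-25.6,-28.5) to (23.6,29)


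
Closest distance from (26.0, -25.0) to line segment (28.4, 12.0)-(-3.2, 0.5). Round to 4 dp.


Project P onto AB: t = 0.4433 (clamped to [0,1])
Closest point on segment: (14.3903, 6.9015)
Distance: 33.9484

33.9484


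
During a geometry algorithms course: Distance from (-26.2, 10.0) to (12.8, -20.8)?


dx=39, dy=-30.8
d^2 = 39^2 + (-30.8)^2 = 2469.64
d = sqrt(2469.64) = 49.6955

49.6955


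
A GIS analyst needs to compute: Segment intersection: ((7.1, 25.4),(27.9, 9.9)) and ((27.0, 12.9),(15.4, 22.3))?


Cross products: d1=42.06, d2=26.34, d3=48.45, d4=64.17
d1*d2 < 0 and d3*d4 < 0? no

No, they don't intersect


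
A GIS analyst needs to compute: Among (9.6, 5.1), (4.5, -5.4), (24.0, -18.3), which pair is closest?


d(P0,P1) = 11.673, d(P0,P2) = 27.4758, d(P1,P2) = 23.3808
Closest: P0 and P1

Closest pair: (9.6, 5.1) and (4.5, -5.4), distance = 11.673


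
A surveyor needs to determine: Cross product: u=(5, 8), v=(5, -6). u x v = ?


u x v = u_x*v_y - u_y*v_x = 5*(-6) - 8*5
= (-30) - 40 = -70

-70


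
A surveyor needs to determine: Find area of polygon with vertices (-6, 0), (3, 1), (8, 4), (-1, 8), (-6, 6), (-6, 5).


Shoelace sum: ((-6)*1 - 3*0) + (3*4 - 8*1) + (8*8 - (-1)*4) + ((-1)*6 - (-6)*8) + ((-6)*5 - (-6)*6) + ((-6)*0 - (-6)*5)
= 144
Area = |144|/2 = 72

72


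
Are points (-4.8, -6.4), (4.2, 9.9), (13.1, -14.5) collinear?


Cross product: (4.2-(-4.8))*((-14.5)-(-6.4)) - (9.9-(-6.4))*(13.1-(-4.8))
= -364.67

No, not collinear


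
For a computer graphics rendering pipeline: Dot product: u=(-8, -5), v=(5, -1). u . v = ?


u . v = u_x*v_x + u_y*v_y = (-8)*5 + (-5)*(-1)
= (-40) + 5 = -35

-35


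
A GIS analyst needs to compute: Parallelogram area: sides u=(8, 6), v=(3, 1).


|u x v| = |8*1 - 6*3|
= |8 - 18| = 10

10


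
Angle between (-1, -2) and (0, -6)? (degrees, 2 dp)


u.v = 12, |u| = sqrt(5) = 2.2361, |v| = sqrt(36) = 6
cos(theta) = u.v/(|u||v|) = 12/sqrt(180) = 0.894427
theta = acos(0.894427) = 26.57 degrees

26.57 degrees


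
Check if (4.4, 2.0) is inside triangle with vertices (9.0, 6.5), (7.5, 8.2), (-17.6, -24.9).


Cross products: AB x AP = 14.57, BC x BP = 53.01, CA x CP = 24.74
All same sign? yes

Yes, inside


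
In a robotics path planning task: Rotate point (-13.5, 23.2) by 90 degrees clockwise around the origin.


90° CW: (x,y) -> (y, -x)
(-13.5,23.2) -> (23.2, 13.5)

(23.2, 13.5)


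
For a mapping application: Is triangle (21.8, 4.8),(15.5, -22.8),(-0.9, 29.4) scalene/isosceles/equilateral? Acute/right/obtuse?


Side lengths squared: AB^2=801.45, BC^2=2993.8, CA^2=1120.45
Sorted: [801.45, 1120.45, 2993.8]
By sides: Scalene, By angles: Obtuse

Scalene, Obtuse


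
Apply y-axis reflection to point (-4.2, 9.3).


Reflection over y-axis: (x,y) -> (-x,y)
(-4.2, 9.3) -> (4.2, 9.3)

(4.2, 9.3)


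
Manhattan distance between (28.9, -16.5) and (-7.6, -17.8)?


|28.9-(-7.6)| + |(-16.5)-(-17.8)| = 36.5 + 1.3 = 37.8

37.8


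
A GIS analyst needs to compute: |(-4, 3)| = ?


|u| = sqrt((-4)^2 + 3^2) = sqrt(25) = 5

5


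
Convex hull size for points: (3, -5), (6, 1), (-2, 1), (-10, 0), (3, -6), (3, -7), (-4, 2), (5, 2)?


Convex hull vertices (CCW): (-10, 0), (3, -7), (6, 1), (5, 2), (-4, 2)
Count = 5

5


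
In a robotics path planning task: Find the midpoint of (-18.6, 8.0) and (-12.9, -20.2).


M = (((-18.6)+(-12.9))/2, (8+(-20.2))/2)
= (-15.75, -6.1)

(-15.75, -6.1)


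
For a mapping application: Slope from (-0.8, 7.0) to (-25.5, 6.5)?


slope = (y2-y1)/(x2-x1) = (6.5-7)/((-25.5)-(-0.8)) = (-0.5)/(-24.7) = 0.0202

0.0202


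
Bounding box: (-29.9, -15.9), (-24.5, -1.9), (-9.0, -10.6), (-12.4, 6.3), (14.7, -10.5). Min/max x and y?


x range: [-29.9, 14.7]
y range: [-15.9, 6.3]
Bounding box: (-29.9,-15.9) to (14.7,6.3)

(-29.9,-15.9) to (14.7,6.3)


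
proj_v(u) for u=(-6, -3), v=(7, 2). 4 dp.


u.v = -48, |v| = sqrt(53) = 7.2801
Scalar projection = u.v / |v| = -48 / sqrt(53) = -6.5933

-6.5933


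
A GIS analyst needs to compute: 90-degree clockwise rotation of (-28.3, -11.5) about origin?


90° CW: (x,y) -> (y, -x)
(-28.3,-11.5) -> (-11.5, 28.3)

(-11.5, 28.3)


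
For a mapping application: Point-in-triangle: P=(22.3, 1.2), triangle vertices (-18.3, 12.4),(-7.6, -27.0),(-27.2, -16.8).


Cross products: AB x AP = 1479.8, BC x BP = -857.7, CA x CP = -1285.2
All same sign? no

No, outside


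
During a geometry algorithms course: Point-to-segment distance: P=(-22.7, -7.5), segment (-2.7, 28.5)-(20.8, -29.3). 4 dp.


Project P onto AB: t = 0.4138 (clamped to [0,1])
Closest point on segment: (7.0233, 4.5847)
Distance: 32.0861

32.0861


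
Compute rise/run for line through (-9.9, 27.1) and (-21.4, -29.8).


slope = (y2-y1)/(x2-x1) = ((-29.8)-27.1)/((-21.4)-(-9.9)) = (-56.9)/(-11.5) = 4.9478

4.9478


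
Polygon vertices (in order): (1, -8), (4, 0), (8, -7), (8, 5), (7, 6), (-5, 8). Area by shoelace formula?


Shoelace sum: (1*0 - 4*(-8)) + (4*(-7) - 8*0) + (8*5 - 8*(-7)) + (8*6 - 7*5) + (7*8 - (-5)*6) + ((-5)*(-8) - 1*8)
= 231
Area = |231|/2 = 115.5

115.5


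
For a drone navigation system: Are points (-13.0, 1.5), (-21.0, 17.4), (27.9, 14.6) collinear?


Cross product: ((-21)-(-13))*(14.6-1.5) - (17.4-1.5)*(27.9-(-13))
= -755.11

No, not collinear


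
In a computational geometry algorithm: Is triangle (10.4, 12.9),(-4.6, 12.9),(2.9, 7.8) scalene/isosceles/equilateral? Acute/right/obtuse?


Side lengths squared: AB^2=225, BC^2=82.26, CA^2=82.26
Sorted: [82.26, 82.26, 225]
By sides: Isosceles, By angles: Obtuse

Isosceles, Obtuse


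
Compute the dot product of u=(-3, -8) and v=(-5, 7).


u . v = u_x*v_x + u_y*v_y = (-3)*(-5) + (-8)*7
= 15 + (-56) = -41

-41


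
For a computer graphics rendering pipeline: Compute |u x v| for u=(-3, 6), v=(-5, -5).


|u x v| = |(-3)*(-5) - 6*(-5)|
= |15 - (-30)| = 45

45


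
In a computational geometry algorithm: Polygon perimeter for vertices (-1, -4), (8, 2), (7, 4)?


Sides: (-1, -4)->(8, 2): sqrt(117) = 10.816654, (8, 2)->(7, 4): sqrt(5) = 2.236068, (7, 4)->(-1, -4): sqrt(128) = 11.313708
Sum = 24.36643
Perimeter = 24.3664

24.3664


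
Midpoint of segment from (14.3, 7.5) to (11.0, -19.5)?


M = ((14.3+11)/2, (7.5+(-19.5))/2)
= (12.65, -6)

(12.65, -6)


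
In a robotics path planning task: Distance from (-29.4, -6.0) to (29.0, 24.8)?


dx=58.4, dy=30.8
d^2 = 58.4^2 + 30.8^2 = 4359.2
d = sqrt(4359.2) = 66.0242

66.0242


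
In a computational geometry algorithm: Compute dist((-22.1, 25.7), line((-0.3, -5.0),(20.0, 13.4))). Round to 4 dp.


|cross product| = 1024.33
|line direction| = sqrt(750.65) = 27.398
Distance = 1024.33/sqrt(750.65) = 37.387

37.387


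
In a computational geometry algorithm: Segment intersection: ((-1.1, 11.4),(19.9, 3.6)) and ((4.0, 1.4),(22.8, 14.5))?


Cross products: d1=254.81, d2=-166.93, d3=-170.22, d4=251.52
d1*d2 < 0 and d3*d4 < 0? yes

Yes, they intersect


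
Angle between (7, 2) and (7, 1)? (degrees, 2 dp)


u.v = 51, |u| = sqrt(53) = 7.2801, |v| = sqrt(50) = 7.0711
cos(theta) = u.v/(|u||v|) = 51/sqrt(2650) = 0.990712
theta = acos(0.990712) = 7.82 degrees

7.82 degrees


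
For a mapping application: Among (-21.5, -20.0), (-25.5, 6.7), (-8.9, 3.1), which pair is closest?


d(P0,P1) = 26.998, d(P0,P2) = 26.3129, d(P1,P2) = 16.9859
Closest: P1 and P2

Closest pair: (-25.5, 6.7) and (-8.9, 3.1), distance = 16.9859


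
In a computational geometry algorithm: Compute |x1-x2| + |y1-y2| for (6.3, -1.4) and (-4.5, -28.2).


|6.3-(-4.5)| + |(-1.4)-(-28.2)| = 10.8 + 26.8 = 37.6

37.6


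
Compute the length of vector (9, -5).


|u| = sqrt(9^2 + (-5)^2) = sqrt(106) = 10.2956

10.2956


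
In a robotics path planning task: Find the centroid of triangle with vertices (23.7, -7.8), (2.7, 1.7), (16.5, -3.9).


Centroid = ((x_A+x_B+x_C)/3, (y_A+y_B+y_C)/3)
= ((23.7+2.7+16.5)/3, ((-7.8)+1.7+(-3.9))/3)
= (14.3, -3.3333)

(14.3, -3.3333)


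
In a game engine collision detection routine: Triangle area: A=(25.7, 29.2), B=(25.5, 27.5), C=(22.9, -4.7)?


Area = |x_A(y_B-y_C) + x_B(y_C-y_A) + x_C(y_A-y_B)|/2
= |827.54 + (-864.45) + 38.93|/2
= 2.02/2 = 1.01

1.01


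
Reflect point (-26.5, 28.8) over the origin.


Reflection over origin: (x,y) -> (-x,-y)
(-26.5, 28.8) -> (26.5, -28.8)

(26.5, -28.8)


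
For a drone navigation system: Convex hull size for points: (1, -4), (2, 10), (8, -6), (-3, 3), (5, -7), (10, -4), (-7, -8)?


Convex hull vertices (CCW): (-7, -8), (5, -7), (8, -6), (10, -4), (2, 10), (-3, 3)
Count = 6

6


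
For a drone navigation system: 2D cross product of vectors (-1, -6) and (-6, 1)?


u x v = u_x*v_y - u_y*v_x = (-1)*1 - (-6)*(-6)
= (-1) - 36 = -37

-37


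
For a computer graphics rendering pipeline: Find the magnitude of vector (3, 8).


|u| = sqrt(3^2 + 8^2) = sqrt(73) = 8.544

8.544


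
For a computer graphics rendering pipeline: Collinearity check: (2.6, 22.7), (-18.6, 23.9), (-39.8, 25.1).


Cross product: ((-18.6)-2.6)*(25.1-22.7) - (23.9-22.7)*((-39.8)-2.6)
= 0

Yes, collinear


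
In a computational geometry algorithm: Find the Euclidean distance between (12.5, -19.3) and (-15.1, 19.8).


dx=-27.6, dy=39.1
d^2 = (-27.6)^2 + 39.1^2 = 2290.57
d = sqrt(2290.57) = 47.8599

47.8599


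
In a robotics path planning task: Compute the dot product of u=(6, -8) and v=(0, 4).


u . v = u_x*v_x + u_y*v_y = 6*0 + (-8)*4
= 0 + (-32) = -32

-32


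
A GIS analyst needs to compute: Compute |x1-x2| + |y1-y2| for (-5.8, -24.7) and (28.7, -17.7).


|(-5.8)-28.7| + |(-24.7)-(-17.7)| = 34.5 + 7 = 41.5

41.5


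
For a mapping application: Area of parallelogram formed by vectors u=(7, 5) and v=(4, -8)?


|u x v| = |7*(-8) - 5*4|
= |(-56) - 20| = 76

76


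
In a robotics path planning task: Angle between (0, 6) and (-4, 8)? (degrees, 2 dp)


u.v = 48, |u| = sqrt(36) = 6, |v| = sqrt(80) = 8.9443
cos(theta) = u.v/(|u||v|) = 48/sqrt(2880) = 0.894427
theta = acos(0.894427) = 26.57 degrees

26.57 degrees


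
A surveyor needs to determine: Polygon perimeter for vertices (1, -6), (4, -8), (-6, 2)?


Sides: (1, -6)->(4, -8): sqrt(13) = 3.605551, (4, -8)->(-6, 2): sqrt(200) = 14.142136, (-6, 2)->(1, -6): sqrt(113) = 10.630146
Sum = 28.377833
Perimeter = 28.3778

28.3778
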